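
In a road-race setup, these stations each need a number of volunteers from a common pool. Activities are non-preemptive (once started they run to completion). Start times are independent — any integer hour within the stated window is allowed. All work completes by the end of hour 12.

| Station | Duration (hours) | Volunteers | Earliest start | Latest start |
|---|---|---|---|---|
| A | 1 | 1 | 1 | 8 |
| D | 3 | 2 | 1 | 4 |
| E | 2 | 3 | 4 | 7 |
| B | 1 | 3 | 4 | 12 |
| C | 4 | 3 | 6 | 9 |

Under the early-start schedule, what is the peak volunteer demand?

6

Early-start schedule: A@1, D@1, E@4, B@4, C@6.
Load per hour: hour 1: 3, hour 2: 2, hour 3: 2, hour 4: 6, hour 5: 3, hour 6: 3, hour 7: 3, hour 8: 3, hour 9: 3, hour 10: 0, hour 11: 0, hour 12: 0.
Peak is 6.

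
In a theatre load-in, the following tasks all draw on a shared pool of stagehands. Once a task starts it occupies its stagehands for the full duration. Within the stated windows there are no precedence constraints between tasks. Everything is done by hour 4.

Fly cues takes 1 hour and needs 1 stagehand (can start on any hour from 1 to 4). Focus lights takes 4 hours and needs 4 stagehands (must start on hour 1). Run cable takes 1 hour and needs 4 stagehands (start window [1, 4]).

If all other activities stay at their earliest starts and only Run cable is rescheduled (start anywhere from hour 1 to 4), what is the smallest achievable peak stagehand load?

Run cable@1: h1:9  h2:4  h3:4  h4:4 → peak 9
Run cable@2: h1:5  h2:8  h3:4  h4:4 → peak 8
Run cable@3: h1:5  h2:4  h3:8  h4:4 → peak 8
Run cable@4: h1:5  h2:4  h3:4  h4:8 → peak 8
Best is Run cable@2, peak 8.

8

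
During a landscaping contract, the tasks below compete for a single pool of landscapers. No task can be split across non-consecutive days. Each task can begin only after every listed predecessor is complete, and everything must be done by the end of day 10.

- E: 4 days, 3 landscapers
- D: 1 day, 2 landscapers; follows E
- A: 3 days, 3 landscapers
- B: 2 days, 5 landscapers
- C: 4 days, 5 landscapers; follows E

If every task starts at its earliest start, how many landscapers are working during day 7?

At early start, day 7 has: C.
Demand: 5 = 5.

5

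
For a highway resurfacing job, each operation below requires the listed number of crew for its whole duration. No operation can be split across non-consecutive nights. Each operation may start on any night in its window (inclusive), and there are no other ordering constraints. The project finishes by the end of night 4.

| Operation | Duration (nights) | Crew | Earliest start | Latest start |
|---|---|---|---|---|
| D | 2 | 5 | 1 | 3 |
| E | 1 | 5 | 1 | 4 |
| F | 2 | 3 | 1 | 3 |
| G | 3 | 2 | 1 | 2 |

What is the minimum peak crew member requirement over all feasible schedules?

Early-start (D@1, E@1, F@1, G@1) gives peak 15: n1:15  n2:10  n3:2  n4:0.
Shift E→4, F→3.
Schedule D@1, E@4, F@3, G@1: n1:7  n2:7  n3:5  n4:8 — peak 8.

8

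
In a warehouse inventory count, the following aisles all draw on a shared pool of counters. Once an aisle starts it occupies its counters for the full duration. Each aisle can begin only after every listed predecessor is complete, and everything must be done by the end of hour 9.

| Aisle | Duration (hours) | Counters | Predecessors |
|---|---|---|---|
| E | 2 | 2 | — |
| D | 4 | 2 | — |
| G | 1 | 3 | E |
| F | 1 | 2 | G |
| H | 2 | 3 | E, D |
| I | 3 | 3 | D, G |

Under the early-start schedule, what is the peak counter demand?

6

Early-start schedule: E@1, D@1, G@3, F@4, H@5, I@5.
Load per hour: hour 1: 4, hour 2: 4, hour 3: 5, hour 4: 4, hour 5: 6, hour 6: 6, hour 7: 3, hour 8: 0, hour 9: 0.
Peak is 6.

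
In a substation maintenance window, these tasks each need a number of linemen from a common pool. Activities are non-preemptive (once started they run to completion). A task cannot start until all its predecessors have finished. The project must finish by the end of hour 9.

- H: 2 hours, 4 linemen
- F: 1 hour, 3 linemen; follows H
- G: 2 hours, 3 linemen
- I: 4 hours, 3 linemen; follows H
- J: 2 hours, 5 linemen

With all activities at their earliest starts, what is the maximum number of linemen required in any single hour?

12

Early-start schedule: H@1, F@3, G@1, I@3, J@1.
Load per hour: hour 1: 12, hour 2: 12, hour 3: 6, hour 4: 3, hour 5: 3, hour 6: 3, hour 7: 0, hour 8: 0, hour 9: 0.
Peak is 12.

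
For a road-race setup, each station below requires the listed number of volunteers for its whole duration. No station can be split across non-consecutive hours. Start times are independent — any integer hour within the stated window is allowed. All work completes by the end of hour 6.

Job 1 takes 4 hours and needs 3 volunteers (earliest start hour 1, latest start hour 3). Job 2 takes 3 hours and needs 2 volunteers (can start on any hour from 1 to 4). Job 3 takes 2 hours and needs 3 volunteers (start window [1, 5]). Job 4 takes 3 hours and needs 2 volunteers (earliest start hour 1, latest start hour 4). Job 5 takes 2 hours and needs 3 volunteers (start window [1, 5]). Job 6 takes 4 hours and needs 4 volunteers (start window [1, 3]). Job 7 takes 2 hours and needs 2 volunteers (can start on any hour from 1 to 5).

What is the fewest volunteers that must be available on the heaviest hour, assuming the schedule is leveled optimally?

Early-start (Job 1@1, Job 2@1, Job 3@1, Job 4@1, Job 5@1, Job 6@1, Job 7@1) gives peak 19: h1:19  h2:19  h3:11  h4:7  h5:0  h6:0.
Shift Job 4→4, Job 5→5, Job 6→3.
Schedule Job 1@1, Job 2@1, Job 3@1, Job 4@4, Job 5@5, Job 6@3, Job 7@1: h1:10  h2:10  h3:9  h4:9  h5:9  h6:9 — peak 10.
Total volunteer-hours = 56 over 6 hours ⇒ peak ≥ ⌈56/6⌉ = 10, so 10 is optimal.

10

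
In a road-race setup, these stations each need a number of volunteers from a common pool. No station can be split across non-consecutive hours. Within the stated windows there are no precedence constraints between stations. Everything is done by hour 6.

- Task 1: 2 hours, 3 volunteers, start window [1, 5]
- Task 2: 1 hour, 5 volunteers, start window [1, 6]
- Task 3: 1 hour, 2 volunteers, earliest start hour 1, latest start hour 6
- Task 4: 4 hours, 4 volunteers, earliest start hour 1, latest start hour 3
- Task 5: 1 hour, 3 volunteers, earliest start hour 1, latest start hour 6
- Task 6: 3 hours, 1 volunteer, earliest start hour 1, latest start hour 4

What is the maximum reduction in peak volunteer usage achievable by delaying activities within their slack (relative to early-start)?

11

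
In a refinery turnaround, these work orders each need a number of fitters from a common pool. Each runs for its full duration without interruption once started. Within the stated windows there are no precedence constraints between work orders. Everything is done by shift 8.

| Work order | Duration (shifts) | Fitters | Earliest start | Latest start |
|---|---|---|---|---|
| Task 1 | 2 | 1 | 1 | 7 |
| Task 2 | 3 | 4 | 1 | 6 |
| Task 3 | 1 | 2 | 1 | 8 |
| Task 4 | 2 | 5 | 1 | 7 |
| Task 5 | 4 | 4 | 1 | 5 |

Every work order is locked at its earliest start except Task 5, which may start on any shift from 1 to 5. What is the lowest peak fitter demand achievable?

Task 5@1: s1:16  s2:14  s3:8  s4:4  s5:0  s6:0  s7:0  s8:0 → peak 16
Task 5@2: s1:12  s2:14  s3:8  s4:4  s5:4  s6:0  s7:0  s8:0 → peak 14
Task 5@3: s1:12  s2:10  s3:8  s4:4  s5:4  s6:4  s7:0  s8:0 → peak 12
Task 5@4: s1:12  s2:10  s3:4  s4:4  s5:4  s6:4  s7:4  s8:0 → peak 12
Task 5@5: s1:12  s2:10  s3:4  s4:0  s5:4  s6:4  s7:4  s8:4 → peak 12
Best is Task 5@3, peak 12.

12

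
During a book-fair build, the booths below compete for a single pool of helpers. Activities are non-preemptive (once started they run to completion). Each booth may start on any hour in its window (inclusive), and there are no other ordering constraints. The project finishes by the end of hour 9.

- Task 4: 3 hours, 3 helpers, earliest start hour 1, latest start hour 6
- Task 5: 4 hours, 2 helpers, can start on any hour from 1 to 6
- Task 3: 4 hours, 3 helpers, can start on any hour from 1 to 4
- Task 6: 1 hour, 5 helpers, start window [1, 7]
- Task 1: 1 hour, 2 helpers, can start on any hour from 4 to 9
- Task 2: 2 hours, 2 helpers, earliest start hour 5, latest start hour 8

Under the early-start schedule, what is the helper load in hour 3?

8

At early start, hour 3 has: Task 4, Task 5, Task 3.
Demand: 3 + 2 + 3 = 8.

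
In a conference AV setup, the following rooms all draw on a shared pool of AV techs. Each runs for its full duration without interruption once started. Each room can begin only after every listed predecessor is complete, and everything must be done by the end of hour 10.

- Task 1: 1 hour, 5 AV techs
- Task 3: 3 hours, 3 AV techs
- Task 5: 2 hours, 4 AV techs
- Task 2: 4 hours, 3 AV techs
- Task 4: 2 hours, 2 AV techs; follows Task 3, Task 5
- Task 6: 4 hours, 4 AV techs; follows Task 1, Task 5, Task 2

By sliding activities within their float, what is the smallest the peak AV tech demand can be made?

7

Early-start (Task 1@1, Task 3@1, Task 5@1, Task 2@1, Task 4@4, Task 6@5) gives peak 15: h1:15  h2:10  h3:6  h4:5  h5:6  h6:4  h7:4  h8:4  h9:0  h10:0.
Shift Task 3→2, Task 5→5, Task 2→2, Task 4→7, Task 6→7.
Schedule Task 1@1, Task 3@2, Task 5@5, Task 2@2, Task 4@7, Task 6@7: h1:5  h2:6  h3:6  h4:6  h5:7  h6:4  h7:6  h8:6  h9:4  h10:4 — peak 7.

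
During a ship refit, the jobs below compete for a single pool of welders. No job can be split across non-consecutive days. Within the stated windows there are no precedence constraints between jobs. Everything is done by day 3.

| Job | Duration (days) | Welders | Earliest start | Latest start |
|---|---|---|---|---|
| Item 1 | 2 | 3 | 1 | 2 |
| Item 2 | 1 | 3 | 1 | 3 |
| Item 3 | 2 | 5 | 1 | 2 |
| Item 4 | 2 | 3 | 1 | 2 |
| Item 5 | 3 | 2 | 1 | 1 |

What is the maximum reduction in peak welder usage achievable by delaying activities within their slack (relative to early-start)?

3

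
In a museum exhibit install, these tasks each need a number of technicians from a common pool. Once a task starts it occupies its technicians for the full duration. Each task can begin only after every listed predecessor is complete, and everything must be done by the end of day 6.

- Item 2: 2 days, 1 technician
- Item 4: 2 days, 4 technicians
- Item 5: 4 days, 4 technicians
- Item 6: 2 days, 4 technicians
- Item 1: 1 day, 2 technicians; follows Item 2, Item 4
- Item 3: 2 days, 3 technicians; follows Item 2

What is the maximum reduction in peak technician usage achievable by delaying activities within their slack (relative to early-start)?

4

Early-start peak: d1:13  d2:13  d3:9  d4:7  d5:0  d6:0 ⇒ 13.
Leveled (Item 2@1, Item 4@1, Item 5@1, Item 6@3, Item 1@5, Item 3@5): d1:9  d2:9  d3:8  d4:8  d5:5  d6:3 ⇒ 9.
Reduction 13 − 9 = 4.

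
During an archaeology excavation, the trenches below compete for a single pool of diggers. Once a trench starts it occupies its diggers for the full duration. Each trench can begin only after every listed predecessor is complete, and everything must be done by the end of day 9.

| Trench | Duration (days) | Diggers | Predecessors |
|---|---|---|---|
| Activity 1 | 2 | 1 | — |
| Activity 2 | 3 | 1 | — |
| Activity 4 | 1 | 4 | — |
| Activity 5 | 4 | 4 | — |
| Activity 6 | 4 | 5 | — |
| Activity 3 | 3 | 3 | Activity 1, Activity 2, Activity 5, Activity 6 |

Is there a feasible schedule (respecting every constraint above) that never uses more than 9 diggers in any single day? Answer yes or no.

no

The minimum achievable peak is 10; 9 < 10, so no feasible schedule stays within the cap.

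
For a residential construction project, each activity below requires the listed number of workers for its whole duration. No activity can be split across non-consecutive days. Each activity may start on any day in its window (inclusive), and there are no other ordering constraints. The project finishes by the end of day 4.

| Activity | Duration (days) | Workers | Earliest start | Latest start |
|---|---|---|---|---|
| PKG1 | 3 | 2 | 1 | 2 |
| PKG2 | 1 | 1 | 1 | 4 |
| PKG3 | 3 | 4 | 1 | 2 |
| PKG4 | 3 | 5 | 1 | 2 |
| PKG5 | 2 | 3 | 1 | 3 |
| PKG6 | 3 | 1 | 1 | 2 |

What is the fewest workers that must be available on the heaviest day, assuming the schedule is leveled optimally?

15

Early-start (PKG1@1, PKG2@1, PKG3@1, PKG4@1, PKG5@1, PKG6@1) gives peak 16: d1:16  d2:15  d3:12  d4:0.
Shift PKG6→2.
Schedule PKG1@1, PKG2@1, PKG3@1, PKG4@1, PKG5@1, PKG6@2: d1:15  d2:15  d3:12  d4:1 — peak 15.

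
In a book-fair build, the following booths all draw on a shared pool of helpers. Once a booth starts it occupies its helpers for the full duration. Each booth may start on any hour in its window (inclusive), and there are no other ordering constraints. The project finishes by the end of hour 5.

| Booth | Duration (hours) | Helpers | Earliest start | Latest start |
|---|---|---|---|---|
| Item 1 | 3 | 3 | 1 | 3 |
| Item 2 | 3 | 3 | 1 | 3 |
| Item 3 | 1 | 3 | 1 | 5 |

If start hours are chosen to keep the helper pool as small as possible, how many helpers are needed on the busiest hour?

6

Early-start (Item 1@1, Item 2@1, Item 3@1) gives peak 9: h1:9  h2:6  h3:6  h4:0  h5:0.
Shift Item 3→4.
Schedule Item 1@1, Item 2@1, Item 3@4: h1:6  h2:6  h3:6  h4:3  h5:0 — peak 6.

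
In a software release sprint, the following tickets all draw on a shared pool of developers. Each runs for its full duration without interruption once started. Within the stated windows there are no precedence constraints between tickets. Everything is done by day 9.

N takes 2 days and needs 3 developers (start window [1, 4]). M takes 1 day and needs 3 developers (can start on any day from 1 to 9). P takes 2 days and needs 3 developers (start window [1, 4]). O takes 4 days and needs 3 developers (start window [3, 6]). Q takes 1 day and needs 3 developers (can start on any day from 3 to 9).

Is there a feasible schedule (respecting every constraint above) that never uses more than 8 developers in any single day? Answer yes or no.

Schedule N@1, M@1, P@2, O@3, Q@4: d1:6  d2:6  d3:6  d4:6  d5:3  d6:3  d7:0  d8:0  d9:0 — peak 6 ≤ 8.

yes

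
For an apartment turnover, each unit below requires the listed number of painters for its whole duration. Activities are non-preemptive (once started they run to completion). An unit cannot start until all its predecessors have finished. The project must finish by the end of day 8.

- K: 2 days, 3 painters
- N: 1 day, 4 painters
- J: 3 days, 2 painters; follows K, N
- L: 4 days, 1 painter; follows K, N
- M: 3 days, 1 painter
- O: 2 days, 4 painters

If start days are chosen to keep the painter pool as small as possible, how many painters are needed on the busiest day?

5

Early-start (K@1, N@1, J@3, L@3, M@1, O@1) gives peak 12: d1:12  d2:8  d3:4  d4:3  d5:3  d6:1  d7:0  d8:0.
Shift N→3, J→4, L→4, O→7.
Schedule K@1, N@3, J@4, L@4, M@1, O@7: d1:4  d2:4  d3:5  d4:3  d5:3  d6:3  d7:5  d8:4 — peak 5.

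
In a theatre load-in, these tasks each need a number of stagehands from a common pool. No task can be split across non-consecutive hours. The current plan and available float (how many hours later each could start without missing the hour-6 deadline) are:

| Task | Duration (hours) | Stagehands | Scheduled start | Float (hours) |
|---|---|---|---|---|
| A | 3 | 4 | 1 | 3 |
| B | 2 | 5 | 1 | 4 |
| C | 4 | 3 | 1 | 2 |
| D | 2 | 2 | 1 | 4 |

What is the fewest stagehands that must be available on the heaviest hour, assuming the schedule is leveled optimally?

Early-start (A@1, B@1, C@1, D@1) gives peak 14: h1:14  h2:14  h3:7  h4:3  h5:0  h6:0.
Shift B→5, D→4.
Schedule A@1, B@5, C@1, D@4: h1:7  h2:7  h3:7  h4:5  h5:7  h6:5 — peak 7.
Total stagehand-hours = 38 over 6 hours ⇒ peak ≥ ⌈38/6⌉ = 7, so 7 is optimal.

7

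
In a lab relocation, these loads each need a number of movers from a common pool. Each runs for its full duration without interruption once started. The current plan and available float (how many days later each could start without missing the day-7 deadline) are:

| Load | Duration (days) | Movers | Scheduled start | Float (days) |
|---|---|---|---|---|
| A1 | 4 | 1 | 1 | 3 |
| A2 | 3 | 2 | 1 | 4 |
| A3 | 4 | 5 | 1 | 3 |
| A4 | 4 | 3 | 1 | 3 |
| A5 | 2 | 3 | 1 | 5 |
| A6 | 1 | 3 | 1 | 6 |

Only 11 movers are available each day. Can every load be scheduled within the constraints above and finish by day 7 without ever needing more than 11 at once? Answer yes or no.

yes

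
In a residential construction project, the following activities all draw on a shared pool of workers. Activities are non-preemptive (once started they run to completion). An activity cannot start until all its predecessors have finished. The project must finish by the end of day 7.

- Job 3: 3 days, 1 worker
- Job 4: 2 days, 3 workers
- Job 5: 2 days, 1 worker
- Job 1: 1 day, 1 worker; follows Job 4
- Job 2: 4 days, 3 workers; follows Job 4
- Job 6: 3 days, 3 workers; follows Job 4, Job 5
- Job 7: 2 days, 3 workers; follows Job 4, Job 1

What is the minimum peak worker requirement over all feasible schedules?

Early-start (Job 3@1, Job 4@1, Job 5@1, Job 1@3, Job 2@3, Job 6@3, Job 7@4) gives peak 9: d1:5  d2:5  d3:8  d4:9  d5:9  d6:3  d7:0.
Shift Job 2→4, Job 7→6.
Schedule Job 3@1, Job 4@1, Job 5@1, Job 1@3, Job 2@4, Job 6@3, Job 7@6: d1:5  d2:5  d3:5  d4:6  d5:6  d6:6  d7:6 — peak 6.
Total worker-days = 39 over 7 days ⇒ peak ≥ ⌈39/7⌉ = 6, so 6 is optimal.

6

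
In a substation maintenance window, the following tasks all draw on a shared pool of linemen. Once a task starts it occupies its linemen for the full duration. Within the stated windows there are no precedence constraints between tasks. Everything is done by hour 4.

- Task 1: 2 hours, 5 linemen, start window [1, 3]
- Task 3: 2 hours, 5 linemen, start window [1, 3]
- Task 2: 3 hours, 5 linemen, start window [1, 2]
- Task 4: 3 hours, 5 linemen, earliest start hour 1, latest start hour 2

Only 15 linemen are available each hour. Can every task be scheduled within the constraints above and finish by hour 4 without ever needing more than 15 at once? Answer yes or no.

yes

Schedule Task 1@1, Task 3@3, Task 2@1, Task 4@1: h1:15  h2:15  h3:15  h4:5 — peak 15 ≤ 15.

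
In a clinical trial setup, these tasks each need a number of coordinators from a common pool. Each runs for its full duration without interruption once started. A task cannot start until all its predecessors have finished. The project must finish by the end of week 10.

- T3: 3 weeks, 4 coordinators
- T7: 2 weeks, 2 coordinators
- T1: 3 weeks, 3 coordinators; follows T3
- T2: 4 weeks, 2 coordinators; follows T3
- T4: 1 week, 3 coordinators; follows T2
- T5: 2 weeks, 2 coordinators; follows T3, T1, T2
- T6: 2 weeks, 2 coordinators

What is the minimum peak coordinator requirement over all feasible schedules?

5

Early-start (T3@1, T7@1, T1@4, T2@4, T4@8, T5@8, T6@1) gives peak 8: w1:8  w2:8  w3:4  w4:5  w5:5  w6:5  w7:2  w8:5  w9:2  w10:0.
Shift T7→4, T1→6, T4→10, T5→9, T6→8.
Schedule T3@1, T7@4, T1@6, T2@4, T4@10, T5@9, T6@8: w1:4  w2:4  w3:4  w4:4  w5:4  w6:5  w7:5  w8:5  w9:4  w10:5 — peak 5.
Total coordinator-weeks = 44 over 10 weeks ⇒ peak ≥ ⌈44/10⌉ = 5, so 5 is optimal.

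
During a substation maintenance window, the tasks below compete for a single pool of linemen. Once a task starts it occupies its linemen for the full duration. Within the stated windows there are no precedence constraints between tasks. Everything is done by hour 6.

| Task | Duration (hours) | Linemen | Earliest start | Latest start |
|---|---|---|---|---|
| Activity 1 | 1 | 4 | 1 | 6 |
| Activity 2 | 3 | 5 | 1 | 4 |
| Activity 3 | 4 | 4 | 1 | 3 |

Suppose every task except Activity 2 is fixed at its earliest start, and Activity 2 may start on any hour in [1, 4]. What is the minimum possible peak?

9

Activity 2@1: h1:13  h2:9  h3:9  h4:4  h5:0  h6:0 → peak 13
Activity 2@2: h1:8  h2:9  h3:9  h4:9  h5:0  h6:0 → peak 9
Activity 2@3: h1:8  h2:4  h3:9  h4:9  h5:5  h6:0 → peak 9
Activity 2@4: h1:8  h2:4  h3:4  h4:9  h5:5  h6:5 → peak 9
Best is Activity 2@2, peak 9.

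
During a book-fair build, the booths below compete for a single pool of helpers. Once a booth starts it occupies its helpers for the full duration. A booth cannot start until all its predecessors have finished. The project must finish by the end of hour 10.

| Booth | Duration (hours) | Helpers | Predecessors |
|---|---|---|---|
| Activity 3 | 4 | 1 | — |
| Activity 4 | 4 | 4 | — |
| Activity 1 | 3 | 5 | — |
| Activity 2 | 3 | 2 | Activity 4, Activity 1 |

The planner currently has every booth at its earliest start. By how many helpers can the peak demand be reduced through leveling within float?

5

Early-start peak: h1:10  h2:10  h3:10  h4:5  h5:2  h6:2  h7:2  h8:0  h9:0  h10:0 ⇒ 10.
Leveled (Activity 3@1, Activity 4@1, Activity 1@5, Activity 2@8): h1:5  h2:5  h3:5  h4:5  h5:5  h6:5  h7:5  h8:2  h9:2  h10:2 ⇒ 5.
Reduction 10 − 5 = 5.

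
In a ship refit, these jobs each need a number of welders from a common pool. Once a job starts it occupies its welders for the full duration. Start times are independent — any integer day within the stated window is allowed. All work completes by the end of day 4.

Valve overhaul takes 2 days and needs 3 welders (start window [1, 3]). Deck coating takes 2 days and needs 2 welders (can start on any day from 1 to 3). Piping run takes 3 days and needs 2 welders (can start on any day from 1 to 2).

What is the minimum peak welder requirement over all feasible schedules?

Early-start (Valve overhaul@1, Deck coating@1, Piping run@1) gives peak 7: d1:7  d2:7  d3:2  d4:0.
Shift Deck coating→3.
Schedule Valve overhaul@1, Deck coating@3, Piping run@1: d1:5  d2:5  d3:4  d4:2 — peak 5.
No arrangement of the 18 feasible schedules does better.

5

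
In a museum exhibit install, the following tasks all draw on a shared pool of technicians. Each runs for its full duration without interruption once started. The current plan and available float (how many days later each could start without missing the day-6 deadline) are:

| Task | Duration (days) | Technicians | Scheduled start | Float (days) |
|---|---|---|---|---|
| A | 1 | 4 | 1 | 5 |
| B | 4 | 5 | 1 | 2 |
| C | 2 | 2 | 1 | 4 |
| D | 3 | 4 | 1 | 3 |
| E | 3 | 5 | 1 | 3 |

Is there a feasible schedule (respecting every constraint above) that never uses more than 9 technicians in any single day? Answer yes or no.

no

Total technician-days = 55; over 6 days the average is 55/6 > 9, so some day must exceed 9.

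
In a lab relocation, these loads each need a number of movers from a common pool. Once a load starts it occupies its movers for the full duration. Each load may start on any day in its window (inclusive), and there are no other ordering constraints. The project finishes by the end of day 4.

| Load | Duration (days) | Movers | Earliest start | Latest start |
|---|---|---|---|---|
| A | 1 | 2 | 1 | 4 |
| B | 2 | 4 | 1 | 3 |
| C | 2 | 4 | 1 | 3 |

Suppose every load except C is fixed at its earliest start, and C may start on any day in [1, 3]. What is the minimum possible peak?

C@1: d1:10  d2:8  d3:0  d4:0 → peak 10
C@2: d1:6  d2:8  d3:4  d4:0 → peak 8
C@3: d1:6  d2:4  d3:4  d4:4 → peak 6
Best is C@3, peak 6.

6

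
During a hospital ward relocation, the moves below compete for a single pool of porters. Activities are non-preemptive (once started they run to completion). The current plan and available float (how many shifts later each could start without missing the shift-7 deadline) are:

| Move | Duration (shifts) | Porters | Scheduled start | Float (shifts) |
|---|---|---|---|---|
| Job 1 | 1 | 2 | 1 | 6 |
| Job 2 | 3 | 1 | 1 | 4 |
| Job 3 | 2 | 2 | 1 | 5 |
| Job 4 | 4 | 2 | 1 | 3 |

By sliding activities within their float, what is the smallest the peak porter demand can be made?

3

Early-start (Job 1@1, Job 2@1, Job 3@1, Job 4@1) gives peak 7: s1:7  s2:5  s3:3  s4:2  s5:0  s6:0  s7:0.
Shift Job 3→2, Job 4→4.
Schedule Job 1@1, Job 2@1, Job 3@2, Job 4@4: s1:3  s2:3  s3:3  s4:2  s5:2  s6:2  s7:2 — peak 3.
Total porter-shifts = 17 over 7 shifts ⇒ peak ≥ ⌈17/7⌉ = 3, so 3 is optimal.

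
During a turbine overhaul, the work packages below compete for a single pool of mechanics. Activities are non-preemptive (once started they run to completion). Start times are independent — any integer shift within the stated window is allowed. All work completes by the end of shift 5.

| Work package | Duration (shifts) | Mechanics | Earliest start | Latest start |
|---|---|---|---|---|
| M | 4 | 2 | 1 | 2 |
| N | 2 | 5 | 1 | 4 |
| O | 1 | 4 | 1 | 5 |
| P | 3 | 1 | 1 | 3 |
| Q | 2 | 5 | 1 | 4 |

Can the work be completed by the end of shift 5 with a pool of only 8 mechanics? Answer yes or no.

yes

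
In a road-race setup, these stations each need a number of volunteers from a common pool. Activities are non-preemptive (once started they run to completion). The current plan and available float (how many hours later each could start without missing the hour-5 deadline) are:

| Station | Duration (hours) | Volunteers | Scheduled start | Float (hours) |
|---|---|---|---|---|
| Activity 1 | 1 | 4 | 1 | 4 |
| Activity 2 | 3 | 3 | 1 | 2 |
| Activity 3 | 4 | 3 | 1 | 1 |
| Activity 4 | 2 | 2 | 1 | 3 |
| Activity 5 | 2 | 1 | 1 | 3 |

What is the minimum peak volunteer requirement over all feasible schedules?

Early-start (Activity 1@1, Activity 2@1, Activity 3@1, Activity 4@1, Activity 5@1) gives peak 13: h1:13  h2:9  h3:6  h4:3  h5:0.
Shift Activity 3→2, Activity 4→4, Activity 5→2.
Schedule Activity 1@1, Activity 2@1, Activity 3@2, Activity 4@4, Activity 5@2: h1:7  h2:7  h3:7  h4:5  h5:5 — peak 7.
Total volunteer-hours = 31 over 5 hours ⇒ peak ≥ ⌈31/5⌉ = 7, so 7 is optimal.

7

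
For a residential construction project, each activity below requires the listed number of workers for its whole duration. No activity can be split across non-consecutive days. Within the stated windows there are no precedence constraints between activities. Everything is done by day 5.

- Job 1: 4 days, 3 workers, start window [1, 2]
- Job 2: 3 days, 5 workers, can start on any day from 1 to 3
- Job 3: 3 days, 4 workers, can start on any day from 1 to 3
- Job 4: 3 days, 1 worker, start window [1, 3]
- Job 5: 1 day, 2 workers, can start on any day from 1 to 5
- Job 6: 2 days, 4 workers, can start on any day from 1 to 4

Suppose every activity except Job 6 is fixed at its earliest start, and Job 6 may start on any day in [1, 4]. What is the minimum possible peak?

Job 6@1: d1:19  d2:17  d3:13  d4:3  d5:0 → peak 19
Job 6@2: d1:15  d2:17  d3:17  d4:3  d5:0 → peak 17
Job 6@3: d1:15  d2:13  d3:17  d4:7  d5:0 → peak 17
Job 6@4: d1:15  d2:13  d3:13  d4:7  d5:4 → peak 15
Best is Job 6@4, peak 15.

15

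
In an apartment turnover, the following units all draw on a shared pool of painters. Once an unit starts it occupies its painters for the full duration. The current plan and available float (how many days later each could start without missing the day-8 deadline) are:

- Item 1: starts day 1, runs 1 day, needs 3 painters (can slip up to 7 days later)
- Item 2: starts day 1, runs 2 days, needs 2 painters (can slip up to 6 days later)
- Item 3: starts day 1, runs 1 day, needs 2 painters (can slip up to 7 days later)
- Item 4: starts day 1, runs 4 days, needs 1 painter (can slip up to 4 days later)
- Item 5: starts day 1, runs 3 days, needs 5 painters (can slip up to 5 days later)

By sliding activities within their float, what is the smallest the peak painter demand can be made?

5

Early-start (Item 1@1, Item 2@1, Item 3@1, Item 4@1, Item 5@1) gives peak 13: d1:13  d2:8  d3:6  d4:1  d5:0  d6:0  d7:0  d8:0.
Shift Item 3→2, Item 4→2, Item 5→6.
Schedule Item 1@1, Item 2@1, Item 3@2, Item 4@2, Item 5@6: d1:5  d2:5  d3:1  d4:1  d5:1  d6:5  d7:5  d8:5 — peak 5.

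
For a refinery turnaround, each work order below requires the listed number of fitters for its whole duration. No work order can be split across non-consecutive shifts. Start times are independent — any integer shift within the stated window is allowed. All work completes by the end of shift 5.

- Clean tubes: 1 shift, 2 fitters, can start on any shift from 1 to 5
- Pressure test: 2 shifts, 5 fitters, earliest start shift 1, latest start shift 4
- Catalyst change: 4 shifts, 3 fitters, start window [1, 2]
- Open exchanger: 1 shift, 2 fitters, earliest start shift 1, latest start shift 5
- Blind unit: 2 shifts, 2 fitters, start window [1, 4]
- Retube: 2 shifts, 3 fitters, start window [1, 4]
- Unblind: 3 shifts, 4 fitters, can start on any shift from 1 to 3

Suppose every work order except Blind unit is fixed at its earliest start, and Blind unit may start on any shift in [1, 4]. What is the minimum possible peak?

19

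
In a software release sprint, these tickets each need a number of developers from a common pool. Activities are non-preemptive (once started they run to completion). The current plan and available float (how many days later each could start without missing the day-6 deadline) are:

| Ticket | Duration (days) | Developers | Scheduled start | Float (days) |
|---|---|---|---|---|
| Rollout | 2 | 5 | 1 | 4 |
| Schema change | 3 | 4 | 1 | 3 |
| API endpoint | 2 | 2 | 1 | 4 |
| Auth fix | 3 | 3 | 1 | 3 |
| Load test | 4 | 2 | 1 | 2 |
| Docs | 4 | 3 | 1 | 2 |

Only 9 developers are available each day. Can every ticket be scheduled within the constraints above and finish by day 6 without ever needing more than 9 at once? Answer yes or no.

no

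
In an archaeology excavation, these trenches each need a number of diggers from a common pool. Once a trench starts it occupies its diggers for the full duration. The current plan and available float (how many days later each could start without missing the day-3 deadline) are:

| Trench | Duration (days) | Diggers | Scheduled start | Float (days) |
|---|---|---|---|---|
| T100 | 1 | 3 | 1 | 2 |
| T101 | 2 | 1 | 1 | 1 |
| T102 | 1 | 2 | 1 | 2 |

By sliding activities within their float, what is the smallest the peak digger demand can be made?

Early-start (T100@1, T101@1, T102@1) gives peak 6: d1:6  d2:1  d3:0.
Shift T101→2, T102→2.
Schedule T100@1, T101@2, T102@2: d1:3  d2:3  d3:1 — peak 3.
Total digger-days = 7 over 3 days ⇒ peak ≥ ⌈7/3⌉ = 3, so 3 is optimal.

3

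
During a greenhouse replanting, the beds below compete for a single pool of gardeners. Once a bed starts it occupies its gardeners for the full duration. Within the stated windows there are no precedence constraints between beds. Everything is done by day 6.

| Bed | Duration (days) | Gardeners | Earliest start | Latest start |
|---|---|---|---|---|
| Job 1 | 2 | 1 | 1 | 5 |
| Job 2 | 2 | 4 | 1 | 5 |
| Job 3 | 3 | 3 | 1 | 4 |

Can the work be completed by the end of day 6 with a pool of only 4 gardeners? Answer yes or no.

Schedule Job 1@1, Job 2@4, Job 3@1: d1:4  d2:4  d3:3  d4:4  d5:4  d6:0 — peak 4 ≤ 4.

yes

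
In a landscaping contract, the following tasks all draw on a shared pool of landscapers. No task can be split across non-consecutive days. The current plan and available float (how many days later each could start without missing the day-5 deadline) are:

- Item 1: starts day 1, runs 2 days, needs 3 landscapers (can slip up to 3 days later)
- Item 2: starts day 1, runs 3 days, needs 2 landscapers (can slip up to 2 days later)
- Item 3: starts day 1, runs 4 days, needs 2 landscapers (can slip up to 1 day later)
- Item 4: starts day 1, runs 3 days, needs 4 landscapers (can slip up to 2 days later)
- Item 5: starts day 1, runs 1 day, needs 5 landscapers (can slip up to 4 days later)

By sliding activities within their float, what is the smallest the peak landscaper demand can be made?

8

Early-start (Item 1@1, Item 2@1, Item 3@1, Item 4@1, Item 5@1) gives peak 16: d1:16  d2:11  d3:8  d4:2  d5:0.
Shift Item 2→2, Item 3→2, Item 4→3.
Schedule Item 1@1, Item 2@2, Item 3@2, Item 4@3, Item 5@1: d1:8  d2:7  d3:8  d4:8  d5:6 — peak 8.
Total landscaper-days = 37 over 5 days ⇒ peak ≥ ⌈37/5⌉ = 8, so 8 is optimal.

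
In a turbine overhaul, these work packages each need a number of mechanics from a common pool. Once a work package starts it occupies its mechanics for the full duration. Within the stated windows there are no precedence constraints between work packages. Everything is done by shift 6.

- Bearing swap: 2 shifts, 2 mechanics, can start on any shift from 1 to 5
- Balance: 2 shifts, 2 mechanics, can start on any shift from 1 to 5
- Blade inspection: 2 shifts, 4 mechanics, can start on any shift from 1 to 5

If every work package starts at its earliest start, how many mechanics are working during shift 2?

At early start, shift 2 has: Bearing swap, Balance, Blade inspection.
Demand: 2 + 2 + 4 = 8.

8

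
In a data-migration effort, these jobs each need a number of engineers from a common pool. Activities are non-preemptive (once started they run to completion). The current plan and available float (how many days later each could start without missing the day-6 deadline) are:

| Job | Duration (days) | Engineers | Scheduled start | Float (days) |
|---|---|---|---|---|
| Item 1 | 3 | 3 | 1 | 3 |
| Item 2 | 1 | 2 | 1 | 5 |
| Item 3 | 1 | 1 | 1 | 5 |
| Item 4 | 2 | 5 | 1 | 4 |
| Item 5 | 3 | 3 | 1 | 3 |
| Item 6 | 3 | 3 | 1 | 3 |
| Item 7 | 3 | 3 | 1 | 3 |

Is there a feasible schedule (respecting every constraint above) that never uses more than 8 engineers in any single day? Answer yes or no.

no

Total engineer-days = 49; over 6 days the average is 49/6 > 8, so some day must exceed 8.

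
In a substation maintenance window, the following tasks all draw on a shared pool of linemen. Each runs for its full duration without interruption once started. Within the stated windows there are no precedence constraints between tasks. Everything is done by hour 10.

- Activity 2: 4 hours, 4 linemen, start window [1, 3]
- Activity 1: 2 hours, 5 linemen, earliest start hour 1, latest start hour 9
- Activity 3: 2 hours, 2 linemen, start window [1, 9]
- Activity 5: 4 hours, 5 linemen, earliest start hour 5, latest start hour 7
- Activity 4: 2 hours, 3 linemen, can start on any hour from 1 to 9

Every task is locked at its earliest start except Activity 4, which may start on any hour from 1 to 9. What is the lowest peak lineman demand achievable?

Activity 4@1: h1:14  h2:14  h3:4  h4:4  h5:5  h6:5  h7:5  h8:5  h9:0  h10:0 → peak 14
Activity 4@2: h1:11  h2:14  h3:7  h4:4  h5:5  h6:5  h7:5  h8:5  h9:0  h10:0 → peak 14
Activity 4@3: h1:11  h2:11  h3:7  h4:7  h5:5  h6:5  h7:5  h8:5  h9:0  h10:0 → peak 11
Activity 4@4: h1:11  h2:11  h3:4  h4:7  h5:8  h6:5  h7:5  h8:5  h9:0  h10:0 → peak 11
Activity 4@5: h1:11  h2:11  h3:4  h4:4  h5:8  h6:8  h7:5  h8:5  h9:0  h10:0 → peak 11
Activity 4@6: h1:11  h2:11  h3:4  h4:4  h5:5  h6:8  h7:8  h8:5  h9:0  h10:0 → peak 11
Activity 4@7: h1:11  h2:11  h3:4  h4:4  h5:5  h6:5  h7:8  h8:8  h9:0  h10:0 → peak 11
Activity 4@8: h1:11  h2:11  h3:4  h4:4  h5:5  h6:5  h7:5  h8:8  h9:3  h10:0 → peak 11
Activity 4@9: h1:11  h2:11  h3:4  h4:4  h5:5  h6:5  h7:5  h8:5  h9:3  h10:3 → peak 11
Best is Activity 4@3, peak 11.

11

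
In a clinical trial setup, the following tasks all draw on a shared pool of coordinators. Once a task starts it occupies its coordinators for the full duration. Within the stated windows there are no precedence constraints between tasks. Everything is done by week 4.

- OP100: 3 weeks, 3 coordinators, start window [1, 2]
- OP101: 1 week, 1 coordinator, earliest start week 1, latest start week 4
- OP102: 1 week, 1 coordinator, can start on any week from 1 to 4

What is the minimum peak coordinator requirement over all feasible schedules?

Early-start (OP100@1, OP101@1, OP102@1) gives peak 5: w1:5  w2:3  w3:3  w4:0.
Shift OP101→4, OP102→4.
Schedule OP100@1, OP101@4, OP102@4: w1:3  w2:3  w3:3  w4:2 — peak 3.
Total coordinator-weeks = 11 over 4 weeks ⇒ peak ≥ ⌈11/4⌉ = 3, so 3 is optimal.

3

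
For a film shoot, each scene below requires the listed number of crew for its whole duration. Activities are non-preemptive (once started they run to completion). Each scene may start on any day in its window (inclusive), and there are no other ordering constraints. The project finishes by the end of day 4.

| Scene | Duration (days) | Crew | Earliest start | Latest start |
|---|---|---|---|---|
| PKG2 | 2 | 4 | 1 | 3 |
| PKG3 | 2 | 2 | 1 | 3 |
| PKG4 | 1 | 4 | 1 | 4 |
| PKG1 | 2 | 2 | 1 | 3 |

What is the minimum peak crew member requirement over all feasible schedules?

Early-start (PKG2@1, PKG3@1, PKG4@1, PKG1@1) gives peak 12: d1:12  d2:8  d3:0  d4:0.
Shift PKG4→3, PKG1→3.
Schedule PKG2@1, PKG3@1, PKG4@3, PKG1@3: d1:6  d2:6  d3:6  d4:2 — peak 6.

6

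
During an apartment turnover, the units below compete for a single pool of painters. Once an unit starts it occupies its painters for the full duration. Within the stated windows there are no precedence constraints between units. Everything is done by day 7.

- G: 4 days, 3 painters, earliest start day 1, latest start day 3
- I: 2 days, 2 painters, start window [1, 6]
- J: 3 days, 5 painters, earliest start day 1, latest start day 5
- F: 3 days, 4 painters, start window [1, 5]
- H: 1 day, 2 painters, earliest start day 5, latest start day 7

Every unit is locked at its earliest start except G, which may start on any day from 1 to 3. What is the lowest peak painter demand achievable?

12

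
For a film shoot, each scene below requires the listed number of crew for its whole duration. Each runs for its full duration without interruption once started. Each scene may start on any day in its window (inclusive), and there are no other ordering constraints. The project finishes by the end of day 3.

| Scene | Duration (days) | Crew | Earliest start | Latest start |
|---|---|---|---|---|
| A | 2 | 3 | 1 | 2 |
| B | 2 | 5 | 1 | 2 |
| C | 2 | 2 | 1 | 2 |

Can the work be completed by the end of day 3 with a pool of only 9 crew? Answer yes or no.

no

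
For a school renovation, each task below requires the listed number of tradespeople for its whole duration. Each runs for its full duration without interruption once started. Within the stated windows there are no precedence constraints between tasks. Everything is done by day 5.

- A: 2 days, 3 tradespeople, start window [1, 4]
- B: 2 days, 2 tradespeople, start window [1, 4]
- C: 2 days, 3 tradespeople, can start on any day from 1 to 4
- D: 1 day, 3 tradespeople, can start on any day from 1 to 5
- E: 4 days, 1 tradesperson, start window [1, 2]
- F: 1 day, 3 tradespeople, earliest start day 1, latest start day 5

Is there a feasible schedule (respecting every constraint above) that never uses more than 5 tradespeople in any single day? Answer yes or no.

Total tradesperson-days = 26; over 5 days the average is 26/5 > 5, so some day must exceed 5.

no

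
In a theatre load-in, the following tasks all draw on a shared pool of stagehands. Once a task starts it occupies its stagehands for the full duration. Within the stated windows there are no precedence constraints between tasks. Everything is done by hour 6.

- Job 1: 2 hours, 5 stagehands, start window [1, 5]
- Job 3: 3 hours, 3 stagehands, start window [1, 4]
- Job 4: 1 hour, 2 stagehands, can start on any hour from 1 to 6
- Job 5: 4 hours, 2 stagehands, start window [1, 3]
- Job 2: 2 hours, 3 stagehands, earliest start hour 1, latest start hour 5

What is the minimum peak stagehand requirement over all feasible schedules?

7

Early-start (Job 1@1, Job 3@1, Job 4@1, Job 5@1, Job 2@1) gives peak 15: h1:15  h2:13  h3:5  h4:2  h5:0  h6:0.
Shift Job 3→3, Job 4→3, Job 2→5.
Schedule Job 1@1, Job 3@3, Job 4@3, Job 5@1, Job 2@5: h1:7  h2:7  h3:7  h4:5  h5:6  h6:3 — peak 7.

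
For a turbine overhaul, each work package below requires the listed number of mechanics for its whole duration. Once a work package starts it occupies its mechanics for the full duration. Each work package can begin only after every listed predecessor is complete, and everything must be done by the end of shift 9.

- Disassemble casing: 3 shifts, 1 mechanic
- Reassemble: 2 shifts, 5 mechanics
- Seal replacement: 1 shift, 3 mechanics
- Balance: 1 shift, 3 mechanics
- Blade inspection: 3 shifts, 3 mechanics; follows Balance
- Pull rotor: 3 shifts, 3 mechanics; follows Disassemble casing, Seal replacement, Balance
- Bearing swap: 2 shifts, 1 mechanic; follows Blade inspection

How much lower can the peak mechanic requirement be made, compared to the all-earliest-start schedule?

6

Early-start peak: s1:12  s2:9  s3:4  s4:6  s5:4  s6:4  s7:0  s8:0  s9:0 ⇒ 12.
Leveled (Disassemble casing@1, Reassemble@1, Seal replacement@3, Balance@4, Blade inspection@5, Pull rotor@5, Bearing swap@8): s1:6  s2:6  s3:4  s4:3  s5:6  s6:6  s7:6  s8:1  s9:1 ⇒ 6.
Reduction 12 − 6 = 6.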